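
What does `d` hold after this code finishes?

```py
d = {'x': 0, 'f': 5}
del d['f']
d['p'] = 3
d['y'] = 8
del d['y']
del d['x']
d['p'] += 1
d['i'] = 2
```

{'p': 4, 'i': 2}

del 'f' → {'x': 0}
d['p'] = 3 → {'x': 0, 'p': 3}
d['y'] = 8 → {'x': 0, 'p': 3, 'y': 8}
del 'y' → {'x': 0, 'p': 3}
del 'x' → {'p': 3}
d['p'] = 3+1 = 4 → {'p': 4}
d['i'] = 2 → {'p': 4, 'i': 2}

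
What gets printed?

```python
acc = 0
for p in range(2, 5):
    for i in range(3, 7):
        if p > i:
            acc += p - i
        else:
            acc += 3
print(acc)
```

p=2,i=3: not 2>3, acc = 0+3 = 3
p=2,i=4: not 2>4, acc = 3+3 = 6
p=2,i=5: not 2>5, acc = 6+3 = 9
p=2,i=6: not 2>6, acc = 9+3 = 12
p=3,i=3: not 3>3, acc = 12+3 = 15
p=3,i=4: not 3>4, acc = 15+3 = 18
p=3,i=5: not 3>5, acc = 18+3 = 21
p=3,i=6: not 3>6, acc = 21+3 = 24
p=4,i=3: 4>3, acc = 24+1 = 25
p=4,i=4: not 4>4, acc = 25+3 = 28
p=4,i=5: not 4>5, acc = 28+3 = 31
p=4,i=6: not 4>6, acc = 31+3 = 34

34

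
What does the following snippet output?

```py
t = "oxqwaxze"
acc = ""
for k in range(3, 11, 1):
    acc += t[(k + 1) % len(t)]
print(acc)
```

axzeoxqw

k=3: add t[4]='a' → 'a'
k=4: add t[5]='x' → 'ax'
k=5: add t[6]='z' → 'axz'
k=6: add t[7]='e' → 'axze'
k=7: add t[0]='o' → 'axzeo'
k=8: add t[1]='x' → 'axzeox'
k=9: add t[2]='q' → 'axzeoxq'
k=10: add t[3]='w' → 'axzeoxqw'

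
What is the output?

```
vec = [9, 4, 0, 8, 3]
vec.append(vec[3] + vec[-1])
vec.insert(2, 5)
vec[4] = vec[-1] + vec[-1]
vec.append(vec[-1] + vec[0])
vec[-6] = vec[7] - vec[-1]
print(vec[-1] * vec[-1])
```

append vec[3]+vec[-1] = 8+3 = 11 → [9, 4, 0, 8, 3, 11]
insert 5 at 2 → [9, 4, 5, 0, 8, 3, 11]
vec[4] = vec[-1]+vec[-1] = 11+11 = 22 → [9, 4, 5, 0, 22, 3, 11]
append vec[-1]+vec[0] = 11+9 = 20 → [9, 4, 5, 0, 22, 3, 11, 20]
vec[-6] = vec[7]-vec[-1] = 20-20 = 0 → [9, 4, 0, 0, 22, 3, 11, 20]
vec[-1]*vec[-1] = 20*20 = 400

400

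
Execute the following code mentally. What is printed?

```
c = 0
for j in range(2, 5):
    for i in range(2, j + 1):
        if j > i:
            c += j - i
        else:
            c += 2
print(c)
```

j=2,i=2: not 2>2, c = 0+2 = 2
j=3,i=2: 3>2, c = 2+1 = 3
j=3,i=3: not 3>3, c = 3+2 = 5
j=4,i=2: 4>2, c = 5+2 = 7
j=4,i=3: 4>3, c = 7+1 = 8
j=4,i=4: not 4>4, c = 8+2 = 10

10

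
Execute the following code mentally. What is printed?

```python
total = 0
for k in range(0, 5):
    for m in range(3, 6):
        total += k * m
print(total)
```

k=0,m=3: total = 0+0 = 0
k=0,m=4: total = 0+0 = 0
k=0,m=5: total = 0+0 = 0
k=1,m=3: total = 0+3 = 3
k=1,m=4: total = 3+4 = 7
k=1,m=5: total = 7+5 = 12
k=2,m=3: total = 12+6 = 18
k=2,m=4: total = 18+8 = 26
k=2,m=5: total = 26+10 = 36
k=3,m=3: total = 36+9 = 45
k=3,m=4: total = 45+12 = 57
k=3,m=5: total = 57+15 = 72
k=4,m=3: total = 72+12 = 84
k=4,m=4: total = 84+16 = 100
k=4,m=5: total = 100+20 = 120

120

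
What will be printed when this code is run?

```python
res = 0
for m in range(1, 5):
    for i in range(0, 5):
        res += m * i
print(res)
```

100

m=1,i=0: res = 0+0 = 0
m=1,i=1: res = 0+1 = 1
m=1,i=2: res = 1+2 = 3
m=1,i=3: res = 3+3 = 6
m=1,i=4: res = 6+4 = 10
m=2,i=0: res = 10+0 = 10
m=2,i=1: res = 10+2 = 12
m=2,i=2: res = 12+4 = 16
m=2,i=3: res = 16+6 = 22
m=2,i=4: res = 22+8 = 30
m=3,i=0: res = 30+0 = 30
m=3,i=1: res = 30+3 = 33
m=3,i=2: res = 33+6 = 39
m=3,i=3: res = 39+9 = 48
m=3,i=4: res = 48+12 = 60
m=4,i=0: res = 60+0 = 60
m=4,i=1: res = 60+4 = 64
m=4,i=2: res = 64+8 = 72
m=4,i=3: res = 72+12 = 84
m=4,i=4: res = 84+16 = 100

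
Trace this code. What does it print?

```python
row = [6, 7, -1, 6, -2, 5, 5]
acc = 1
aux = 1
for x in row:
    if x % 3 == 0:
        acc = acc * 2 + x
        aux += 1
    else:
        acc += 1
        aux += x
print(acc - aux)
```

x=6: %3==0, acc = 1*2+6 = 8; aux=2
x=7: not %3==0, acc = 8+1 = 9; aux=9
x=-1: not %3==0, acc = 9+1 = 10; aux=8
x=6: %3==0, acc = 10*2+6 = 26; aux=9
x=-2: not %3==0, acc = 26+1 = 27; aux=7
x=5: not %3==0, acc = 27+1 = 28; aux=12
x=5: not %3==0, acc = 28+1 = 29; aux=17
acc-aux = 29-17 = 12

12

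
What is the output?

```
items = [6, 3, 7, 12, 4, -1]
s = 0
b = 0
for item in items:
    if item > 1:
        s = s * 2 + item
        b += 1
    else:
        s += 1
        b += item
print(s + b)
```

181

item=6: >1, s = 0*2+6 = 6; b=1
item=3: >1, s = 6*2+3 = 15; b=2
item=7: >1, s = 15*2+7 = 37; b=3
item=12: >1, s = 37*2+12 = 86; b=4
item=4: >1, s = 86*2+4 = 176; b=5
item=-1: not >1, s = 176+1 = 177; b=4
s+b = 177+4 = 181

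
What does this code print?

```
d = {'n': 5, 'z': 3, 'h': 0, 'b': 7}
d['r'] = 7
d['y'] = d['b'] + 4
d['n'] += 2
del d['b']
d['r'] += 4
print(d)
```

{'n': 7, 'z': 3, 'h': 0, 'r': 11, 'y': 11}

d['r'] = 7 → {'n': 5, 'z': 3, 'h': 0, 'b': 7, 'r': 7}
d['y'] = d['b']+4 = 11 → {'n': 5, 'z': 3, 'h': 0, 'b': 7, 'r': 7, 'y': 11}
d['n'] = 5+2 = 7 → {'n': 7, 'z': 3, 'h': 0, 'b': 7, 'r': 7, 'y': 11}
del 'b' → {'n': 7, 'z': 3, 'h': 0, 'r': 7, 'y': 11}
d['r'] = 7+4 = 11 → {'n': 7, 'z': 3, 'h': 0, 'r': 11, 'y': 11}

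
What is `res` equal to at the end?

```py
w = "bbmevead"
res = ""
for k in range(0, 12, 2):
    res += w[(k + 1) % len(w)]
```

k=0: add w[1]='b' → 'b'
k=2: add w[3]='e' → 'be'
k=4: add w[5]='e' → 'bee'
k=6: add w[7]='d' → 'beed'
k=8: add w[1]='b' → 'beedb'
k=10: add w[3]='e' → 'beedbe'

'beedbe'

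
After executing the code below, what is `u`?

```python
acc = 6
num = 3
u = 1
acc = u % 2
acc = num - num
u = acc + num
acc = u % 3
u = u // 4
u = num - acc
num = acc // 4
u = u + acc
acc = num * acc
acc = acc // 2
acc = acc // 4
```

3

acc = 1%2 = 1
acc = 3-3 = 0
u = 0+3 = 3
acc = 3%3 = 0
u = 3//4 = 0
u = 3-0 = 3
num = 0//4 = 0
u = 3+0 = 3
acc = 0*0 = 0
acc = 0//2 = 0
acc = 0//4 = 0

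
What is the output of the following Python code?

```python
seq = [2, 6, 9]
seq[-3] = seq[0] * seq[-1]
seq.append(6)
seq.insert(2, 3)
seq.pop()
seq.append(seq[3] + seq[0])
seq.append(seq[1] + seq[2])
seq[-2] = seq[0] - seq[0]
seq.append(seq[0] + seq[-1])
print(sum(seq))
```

72

seq[-3] = seq[0]*seq[-1] = 2*9 = 18 → [18, 6, 9]
append 6 → [18, 6, 9, 6]
insert 3 at 2 → [18, 6, 3, 9, 6]
pop() removes 6 → [18, 6, 3, 9]
append seq[3]+seq[0] = 9+18 = 27 → [18, 6, 3, 9, 27]
append seq[1]+seq[2] = 6+3 = 9 → [18, 6, 3, 9, 27, 9]
seq[-2] = seq[0]-seq[0] = 18-18 = 0 → [18, 6, 3, 9, 0, 9]
append seq[0]+seq[-1] = 18+9 = 27 → [18, 6, 3, 9, 0, 9, 27]
sum = 72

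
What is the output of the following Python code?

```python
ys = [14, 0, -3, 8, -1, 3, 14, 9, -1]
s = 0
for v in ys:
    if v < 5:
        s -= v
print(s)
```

2

v=14: not <5
v=0: <5, s = 0-0 = 0
v=-3: <5, s = 0-(-3) = 3
v=8: not <5
v=-1: <5, s = 3-(-1) = 4
v=3: <5, s = 4-3 = 1
v=14: not <5
v=9: not <5
v=-1: <5, s = 1-(-1) = 2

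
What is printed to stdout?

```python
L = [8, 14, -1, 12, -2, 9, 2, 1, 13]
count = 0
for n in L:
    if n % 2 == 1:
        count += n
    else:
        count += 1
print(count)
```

27

n=8: not odd, count = 0+1 = 1
n=14: not odd, count = 1+1 = 2
n=-1: odd, count = 2+(-1) = 1
n=12: not odd, count = 1+1 = 2
n=-2: not odd, count = 2+1 = 3
n=9: odd, count = 3+9 = 12
n=2: not odd, count = 12+1 = 13
n=1: odd, count = 13+1 = 14
n=13: odd, count = 14+13 = 27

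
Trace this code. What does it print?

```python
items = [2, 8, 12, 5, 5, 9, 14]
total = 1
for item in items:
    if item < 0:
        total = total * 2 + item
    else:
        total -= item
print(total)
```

item=2: not <0, total = 1-2 = -1
item=8: not <0, total = (-1)-8 = -9
item=12: not <0, total = (-9)-12 = -21
item=5: not <0, total = (-21)-5 = -26
item=5: not <0, total = (-26)-5 = -31
item=9: not <0, total = (-31)-9 = -40
item=14: not <0, total = (-40)-14 = -54

-54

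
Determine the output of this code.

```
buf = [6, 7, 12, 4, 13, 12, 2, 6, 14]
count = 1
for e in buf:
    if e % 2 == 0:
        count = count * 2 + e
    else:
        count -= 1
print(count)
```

1010

e=6: even, count = 1*2+6 = 8
e=7: not even, count = 8-1 = 7
e=12: even, count = 7*2+12 = 26
e=4: even, count = 26*2+4 = 56
e=13: not even, count = 56-1 = 55
e=12: even, count = 55*2+12 = 122
e=2: even, count = 122*2+2 = 246
e=6: even, count = 246*2+6 = 498
e=14: even, count = 498*2+14 = 1010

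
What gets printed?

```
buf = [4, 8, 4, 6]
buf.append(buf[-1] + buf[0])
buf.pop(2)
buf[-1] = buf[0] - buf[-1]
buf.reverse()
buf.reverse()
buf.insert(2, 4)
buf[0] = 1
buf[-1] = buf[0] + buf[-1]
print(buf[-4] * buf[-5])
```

8

append buf[-1]+buf[0] = 6+4 = 10 → [4, 8, 4, 6, 10]
pop(2) removes 4 → [4, 8, 6, 10]
buf[-1] = buf[0]-buf[-1] = 4-10 = -6 → [4, 8, 6, -6]
reverse → [-6, 6, 8, 4]
reverse → [4, 8, 6, -6]
insert 4 at 2 → [4, 8, 4, 6, -6]
buf[0] = 1 → [1, 8, 4, 6, -6]
buf[-1] = buf[0]+buf[-1] = 1+(-6) = -5 → [1, 8, 4, 6, -5]
buf[-4]*buf[-5] = 8*1 = 8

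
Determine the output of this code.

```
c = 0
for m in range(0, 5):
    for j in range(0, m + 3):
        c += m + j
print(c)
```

115

m=0,j=0: c = 0+0 = 0
m=0,j=1: c = 0+1 = 1
m=0,j=2: c = 1+2 = 3
m=1,j=0: c = 3+1 = 4
m=1,j=1: c = 4+2 = 6
m=1,j=2: c = 6+3 = 9
m=1,j=3: c = 9+4 = 13
m=2,j=0: c = 13+2 = 15
m=2,j=1: c = 15+3 = 18
m=2,j=2: c = 18+4 = 22
m=2,j=3: c = 22+5 = 27
m=2,j=4: c = 27+6 = 33
m=3,j=0: c = 33+3 = 36
m=3,j=1: c = 36+4 = 40
m=3,j=2: c = 40+5 = 45
m=3,j=3: c = 45+6 = 51
m=3,j=4: c = 51+7 = 58
m=3,j=5: c = 58+8 = 66
m=4,j=0: c = 66+4 = 70
m=4,j=1: c = 70+5 = 75
m=4,j=2: c = 75+6 = 81
m=4,j=3: c = 81+7 = 88
m=4,j=4: c = 88+8 = 96
m=4,j=5: c = 96+9 = 105
m=4,j=6: c = 105+10 = 115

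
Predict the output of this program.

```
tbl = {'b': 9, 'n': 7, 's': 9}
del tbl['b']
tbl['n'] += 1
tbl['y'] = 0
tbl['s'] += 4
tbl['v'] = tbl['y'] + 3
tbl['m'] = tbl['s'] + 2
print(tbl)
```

del 'b' → {'n': 7, 's': 9}
tbl['n'] = 7+1 = 8 → {'n': 8, 's': 9}
tbl['y'] = 0 → {'n': 8, 's': 9, 'y': 0}
tbl['s'] = 9+4 = 13 → {'n': 8, 's': 13, 'y': 0}
tbl['v'] = tbl['y']+3 = 3 → {'n': 8, 's': 13, 'y': 0, 'v': 3}
tbl['m'] = tbl['s']+2 = 15 → {'n': 8, 's': 13, 'y': 0, 'v': 3, 'm': 15}

{'n': 8, 's': 13, 'y': 0, 'v': 3, 'm': 15}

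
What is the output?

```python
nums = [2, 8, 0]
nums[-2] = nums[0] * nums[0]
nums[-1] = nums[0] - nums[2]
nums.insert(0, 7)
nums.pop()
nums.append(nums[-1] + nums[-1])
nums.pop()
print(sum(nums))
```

13

nums[-2] = nums[0]*nums[0] = 2*2 = 4 → [2, 4, 0]
nums[-1] = nums[0]-nums[2] = 2-0 = 2 → [2, 4, 2]
insert 7 at 0 → [7, 2, 4, 2]
pop() removes 2 → [7, 2, 4]
append nums[-1]+nums[-1] = 4+4 = 8 → [7, 2, 4, 8]
pop() removes 8 → [7, 2, 4]
sum = 13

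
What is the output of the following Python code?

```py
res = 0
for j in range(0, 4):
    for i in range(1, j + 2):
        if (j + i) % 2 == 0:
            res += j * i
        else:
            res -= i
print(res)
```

j=0,i=1: odd sum, res = 0-1 = -1
j=1,i=1: even sum, res = (-1)+1 = 0
j=1,i=2: odd sum, res = 0-2 = -2
j=2,i=1: odd sum, res = (-2)-1 = -3
j=2,i=2: even sum, res = (-3)+4 = 1
j=2,i=3: odd sum, res = 1-3 = -2
j=3,i=1: even sum, res = (-2)+3 = 1
j=3,i=2: odd sum, res = 1-2 = -1
j=3,i=3: even sum, res = (-1)+9 = 8
j=3,i=4: odd sum, res = 8-4 = 4

4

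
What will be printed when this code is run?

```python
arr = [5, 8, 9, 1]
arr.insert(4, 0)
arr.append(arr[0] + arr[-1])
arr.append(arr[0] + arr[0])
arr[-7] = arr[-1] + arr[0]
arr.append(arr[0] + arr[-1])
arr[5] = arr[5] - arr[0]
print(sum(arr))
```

58

insert 0 at 4 → [5, 8, 9, 1, 0]
append arr[0]+arr[-1] = 5+0 = 5 → [5, 8, 9, 1, 0, 5]
append arr[0]+arr[0] = 5+5 = 10 → [5, 8, 9, 1, 0, 5, 10]
arr[-7] = arr[-1]+arr[0] = 10+5 = 15 → [15, 8, 9, 1, 0, 5, 10]
append arr[0]+arr[-1] = 15+10 = 25 → [15, 8, 9, 1, 0, 5, 10, 25]
arr[5] = arr[5]-arr[0] = 5-15 = -10 → [15, 8, 9, 1, 0, -10, 10, 25]
sum = 58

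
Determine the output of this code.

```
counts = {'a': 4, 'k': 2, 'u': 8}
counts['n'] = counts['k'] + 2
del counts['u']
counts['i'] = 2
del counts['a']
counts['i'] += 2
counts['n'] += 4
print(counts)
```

counts['n'] = counts['k']+2 = 4 → {'a': 4, 'k': 2, 'u': 8, 'n': 4}
del 'u' → {'a': 4, 'k': 2, 'n': 4}
counts['i'] = 2 → {'a': 4, 'k': 2, 'n': 4, 'i': 2}
del 'a' → {'k': 2, 'n': 4, 'i': 2}
counts['i'] = 2+2 = 4 → {'k': 2, 'n': 4, 'i': 4}
counts['n'] = 4+4 = 8 → {'k': 2, 'n': 8, 'i': 4}

{'k': 2, 'n': 8, 'i': 4}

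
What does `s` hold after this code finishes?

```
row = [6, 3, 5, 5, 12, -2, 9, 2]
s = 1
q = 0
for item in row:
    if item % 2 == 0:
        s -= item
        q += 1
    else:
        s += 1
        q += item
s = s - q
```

item=6: even, s = 1-6 = -5; q=1
item=3: not even, s = (-5)+1 = -4; q=4
item=5: not even, s = (-4)+1 = -3; q=9
item=5: not even, s = (-3)+1 = -2; q=14
item=12: even, s = (-2)-12 = -14; q=15
item=-2: even, s = (-14)-(-2) = -12; q=16
item=9: not even, s = (-12)+1 = -11; q=25
item=2: even, s = (-11)-2 = -13; q=26
s-q = (-13)-26 = -39

-39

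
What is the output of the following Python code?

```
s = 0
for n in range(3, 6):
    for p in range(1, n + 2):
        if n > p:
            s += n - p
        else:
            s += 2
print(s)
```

31

n=3,p=1: 3>1, s = 0+2 = 2
n=3,p=2: 3>2, s = 2+1 = 3
n=3,p=3: not 3>3, s = 3+2 = 5
n=3,p=4: not 3>4, s = 5+2 = 7
n=4,p=1: 4>1, s = 7+3 = 10
n=4,p=2: 4>2, s = 10+2 = 12
n=4,p=3: 4>3, s = 12+1 = 13
n=4,p=4: not 4>4, s = 13+2 = 15
n=4,p=5: not 4>5, s = 15+2 = 17
n=5,p=1: 5>1, s = 17+4 = 21
n=5,p=2: 5>2, s = 21+3 = 24
n=5,p=3: 5>3, s = 24+2 = 26
n=5,p=4: 5>4, s = 26+1 = 27
n=5,p=5: not 5>5, s = 27+2 = 29
n=5,p=6: not 5>6, s = 29+2 = 31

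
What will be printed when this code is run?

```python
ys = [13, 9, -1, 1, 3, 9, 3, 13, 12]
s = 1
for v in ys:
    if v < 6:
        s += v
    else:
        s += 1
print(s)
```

v=13: not <6, s = 1+1 = 2
v=9: not <6, s = 2+1 = 3
v=-1: <6, s = 3+(-1) = 2
v=1: <6, s = 2+1 = 3
v=3: <6, s = 3+3 = 6
v=9: not <6, s = 6+1 = 7
v=3: <6, s = 7+3 = 10
v=13: not <6, s = 10+1 = 11
v=12: not <6, s = 11+1 = 12

12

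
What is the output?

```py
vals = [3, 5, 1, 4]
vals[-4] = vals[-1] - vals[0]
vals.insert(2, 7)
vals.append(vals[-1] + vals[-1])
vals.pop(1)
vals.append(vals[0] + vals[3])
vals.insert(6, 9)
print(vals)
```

vals[-4] = vals[-1]-vals[0] = 4-3 = 1 → [1, 5, 1, 4]
insert 7 at 2 → [1, 5, 7, 1, 4]
append vals[-1]+vals[-1] = 4+4 = 8 → [1, 5, 7, 1, 4, 8]
pop(1) removes 5 → [1, 7, 1, 4, 8]
append vals[0]+vals[3] = 1+4 = 5 → [1, 7, 1, 4, 8, 5]
insert 9 at 6 → [1, 7, 1, 4, 8, 5, 9]

[1, 7, 1, 4, 8, 5, 9]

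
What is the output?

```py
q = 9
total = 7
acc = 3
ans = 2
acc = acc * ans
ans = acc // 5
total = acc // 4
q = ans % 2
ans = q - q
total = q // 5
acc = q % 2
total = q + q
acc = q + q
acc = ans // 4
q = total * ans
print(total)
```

2

acc = 3*2 = 6
ans = 6//5 = 1
total = 6//4 = 1
q = 1%2 = 1
ans = 1-1 = 0
total = 1//5 = 0
acc = 1%2 = 1
total = 1+1 = 2
acc = 1+1 = 2
acc = 0//4 = 0
q = 2*0 = 0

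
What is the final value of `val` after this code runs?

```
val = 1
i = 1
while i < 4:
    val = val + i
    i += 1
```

7

i=1: val = 1+1 = 2
i=2: val = 2+2 = 4
i=3: val = 4+3 = 7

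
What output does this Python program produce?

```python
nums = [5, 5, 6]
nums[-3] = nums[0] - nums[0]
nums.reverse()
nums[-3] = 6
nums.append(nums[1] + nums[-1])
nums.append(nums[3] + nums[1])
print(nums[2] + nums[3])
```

nums[-3] = nums[0]-nums[0] = 5-5 = 0 → [0, 5, 6]
reverse → [6, 5, 0]
nums[-3] = 6 → [6, 5, 0]
append nums[1]+nums[-1] = 5+0 = 5 → [6, 5, 0, 5]
append nums[3]+nums[1] = 5+5 = 10 → [6, 5, 0, 5, 10]
nums[2]+nums[3] = 0+5 = 5

5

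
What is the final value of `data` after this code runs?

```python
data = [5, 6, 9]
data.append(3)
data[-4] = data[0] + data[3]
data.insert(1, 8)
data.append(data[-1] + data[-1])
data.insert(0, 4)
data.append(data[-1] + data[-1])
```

append 3 → [5, 6, 9, 3]
data[-4] = data[0]+data[3] = 5+3 = 8 → [8, 6, 9, 3]
insert 8 at 1 → [8, 8, 6, 9, 3]
append data[-1]+data[-1] = 3+3 = 6 → [8, 8, 6, 9, 3, 6]
insert 4 at 0 → [4, 8, 8, 6, 9, 3, 6]
append data[-1]+data[-1] = 6+6 = 12 → [4, 8, 8, 6, 9, 3, 6, 12]

[4, 8, 8, 6, 9, 3, 6, 12]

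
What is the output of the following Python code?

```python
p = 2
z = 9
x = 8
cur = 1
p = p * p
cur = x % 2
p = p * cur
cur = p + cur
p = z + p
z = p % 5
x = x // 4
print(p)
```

9

p = 2*2 = 4
cur = 8%2 = 0
p = 4*0 = 0
cur = 0+0 = 0
p = 9+0 = 9
z = 9%5 = 4
x = 8//4 = 2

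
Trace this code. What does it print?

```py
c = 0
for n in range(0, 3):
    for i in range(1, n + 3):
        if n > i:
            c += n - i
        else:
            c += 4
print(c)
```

33

n=0,i=1: not 0>1, c = 0+4 = 4
n=0,i=2: not 0>2, c = 4+4 = 8
n=1,i=1: not 1>1, c = 8+4 = 12
n=1,i=2: not 1>2, c = 12+4 = 16
n=1,i=3: not 1>3, c = 16+4 = 20
n=2,i=1: 2>1, c = 20+1 = 21
n=2,i=2: not 2>2, c = 21+4 = 25
n=2,i=3: not 2>3, c = 25+4 = 29
n=2,i=4: not 2>4, c = 29+4 = 33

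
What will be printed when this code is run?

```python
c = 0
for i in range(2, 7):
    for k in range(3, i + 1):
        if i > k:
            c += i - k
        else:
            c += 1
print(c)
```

i=3,k=3: not 3>3, c = 0+1 = 1
i=4,k=3: 4>3, c = 1+1 = 2
i=4,k=4: not 4>4, c = 2+1 = 3
i=5,k=3: 5>3, c = 3+2 = 5
i=5,k=4: 5>4, c = 5+1 = 6
i=5,k=5: not 5>5, c = 6+1 = 7
i=6,k=3: 6>3, c = 7+3 = 10
i=6,k=4: 6>4, c = 10+2 = 12
i=6,k=5: 6>5, c = 12+1 = 13
i=6,k=6: not 6>6, c = 13+1 = 14

14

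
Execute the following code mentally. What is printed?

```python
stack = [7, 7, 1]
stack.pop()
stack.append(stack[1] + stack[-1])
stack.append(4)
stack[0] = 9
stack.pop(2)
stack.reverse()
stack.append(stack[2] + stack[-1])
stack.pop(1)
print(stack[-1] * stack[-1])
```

pop() removes 1 → [7, 7]
append stack[1]+stack[-1] = 7+7 = 14 → [7, 7, 14]
append 4 → [7, 7, 14, 4]
stack[0] = 9 → [9, 7, 14, 4]
pop(2) removes 14 → [9, 7, 4]
reverse → [4, 7, 9]
append stack[2]+stack[-1] = 9+9 = 18 → [4, 7, 9, 18]
pop(1) removes 7 → [4, 9, 18]
stack[-1]*stack[-1] = 18*18 = 324

324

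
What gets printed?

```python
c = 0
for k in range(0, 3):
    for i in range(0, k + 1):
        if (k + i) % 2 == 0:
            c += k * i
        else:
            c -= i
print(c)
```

4

k=0,i=0: even sum, c = 0+0 = 0
k=1,i=0: odd sum, c = 0-0 = 0
k=1,i=1: even sum, c = 0+1 = 1
k=2,i=0: even sum, c = 1+0 = 1
k=2,i=1: odd sum, c = 1-1 = 0
k=2,i=2: even sum, c = 0+4 = 4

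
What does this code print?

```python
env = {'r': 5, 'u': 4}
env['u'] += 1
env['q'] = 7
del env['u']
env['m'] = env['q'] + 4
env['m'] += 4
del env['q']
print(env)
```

env['u'] = 4+1 = 5 → {'r': 5, 'u': 5}
env['q'] = 7 → {'r': 5, 'u': 5, 'q': 7}
del 'u' → {'r': 5, 'q': 7}
env['m'] = env['q']+4 = 11 → {'r': 5, 'q': 7, 'm': 11}
env['m'] = 11+4 = 15 → {'r': 5, 'q': 7, 'm': 15}
del 'q' → {'r': 5, 'm': 15}

{'r': 5, 'm': 15}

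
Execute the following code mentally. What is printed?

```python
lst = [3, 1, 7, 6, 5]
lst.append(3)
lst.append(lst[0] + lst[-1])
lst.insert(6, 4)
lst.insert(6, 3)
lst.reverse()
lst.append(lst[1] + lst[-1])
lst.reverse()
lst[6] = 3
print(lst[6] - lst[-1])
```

append 3 → [3, 1, 7, 6, 5, 3]
append lst[0]+lst[-1] = 3+3 = 6 → [3, 1, 7, 6, 5, 3, 6]
insert 4 at 6 → [3, 1, 7, 6, 5, 3, 4, 6]
insert 3 at 6 → [3, 1, 7, 6, 5, 3, 3, 4, 6]
reverse → [6, 4, 3, 3, 5, 6, 7, 1, 3]
append lst[1]+lst[-1] = 4+3 = 7 → [6, 4, 3, 3, 5, 6, 7, 1, 3, 7]
reverse → [7, 3, 1, 7, 6, 5, 3, 3, 4, 6]
lst[6] = 3 → [7, 3, 1, 7, 6, 5, 3, 3, 4, 6]
lst[6]-lst[-1] = 3-6 = -3

-3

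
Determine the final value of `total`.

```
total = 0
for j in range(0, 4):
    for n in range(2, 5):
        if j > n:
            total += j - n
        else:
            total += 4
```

j=0,n=2: not 0>2, total = 0+4 = 4
j=0,n=3: not 0>3, total = 4+4 = 8
j=0,n=4: not 0>4, total = 8+4 = 12
j=1,n=2: not 1>2, total = 12+4 = 16
j=1,n=3: not 1>3, total = 16+4 = 20
j=1,n=4: not 1>4, total = 20+4 = 24
j=2,n=2: not 2>2, total = 24+4 = 28
j=2,n=3: not 2>3, total = 28+4 = 32
j=2,n=4: not 2>4, total = 32+4 = 36
j=3,n=2: 3>2, total = 36+1 = 37
j=3,n=3: not 3>3, total = 37+4 = 41
j=3,n=4: not 3>4, total = 41+4 = 45

45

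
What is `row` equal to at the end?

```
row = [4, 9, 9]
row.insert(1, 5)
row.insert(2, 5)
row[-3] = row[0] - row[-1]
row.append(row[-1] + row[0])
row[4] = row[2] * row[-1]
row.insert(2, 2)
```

insert 5 at 1 → [4, 5, 9, 9]
insert 5 at 2 → [4, 5, 5, 9, 9]
row[-3] = row[0]-row[-1] = 4-9 = -5 → [4, 5, -5, 9, 9]
append row[-1]+row[0] = 9+4 = 13 → [4, 5, -5, 9, 9, 13]
row[4] = row[2]*row[-1] = (-5)*13 = -65 → [4, 5, -5, 9, -65, 13]
insert 2 at 2 → [4, 5, 2, -5, 9, -65, 13]

[4, 5, 2, -5, 9, -65, 13]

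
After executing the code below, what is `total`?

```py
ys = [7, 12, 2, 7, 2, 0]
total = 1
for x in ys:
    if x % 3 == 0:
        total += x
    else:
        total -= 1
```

x=7: not %3==0, total = 1-1 = 0
x=12: %3==0, total = 0+12 = 12
x=2: not %3==0, total = 12-1 = 11
x=7: not %3==0, total = 11-1 = 10
x=2: not %3==0, total = 10-1 = 9
x=0: %3==0, total = 9+0 = 9

9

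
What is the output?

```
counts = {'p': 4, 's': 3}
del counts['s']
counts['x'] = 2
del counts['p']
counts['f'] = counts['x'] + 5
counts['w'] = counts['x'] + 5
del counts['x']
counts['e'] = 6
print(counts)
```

{'f': 7, 'w': 7, 'e': 6}

del 's' → {'p': 4}
counts['x'] = 2 → {'p': 4, 'x': 2}
del 'p' → {'x': 2}
counts['f'] = counts['x']+5 = 7 → {'x': 2, 'f': 7}
counts['w'] = counts['x']+5 = 7 → {'x': 2, 'f': 7, 'w': 7}
del 'x' → {'f': 7, 'w': 7}
counts['e'] = 6 → {'f': 7, 'w': 7, 'e': 6}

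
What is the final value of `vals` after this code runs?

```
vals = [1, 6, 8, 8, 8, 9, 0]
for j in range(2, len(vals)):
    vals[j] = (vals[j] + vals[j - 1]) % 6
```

[1, 6, 2, 4, 0, 3, 3]

j=2: vals[2] = (8+6)%6 = 2 → [1, 6, 2, 8, 8, 9, 0]
j=3: vals[3] = (8+2)%6 = 4 → [1, 6, 2, 4, 8, 9, 0]
j=4: vals[4] = (8+4)%6 = 0 → [1, 6, 2, 4, 0, 9, 0]
j=5: vals[5] = (9+0)%6 = 3 → [1, 6, 2, 4, 0, 3, 0]
j=6: vals[6] = (0+3)%6 = 3 → [1, 6, 2, 4, 0, 3, 3]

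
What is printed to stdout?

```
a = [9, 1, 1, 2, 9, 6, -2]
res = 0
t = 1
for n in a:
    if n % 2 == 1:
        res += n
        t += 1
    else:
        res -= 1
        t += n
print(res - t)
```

n=9: odd, res = 0+9 = 9; t=2
n=1: odd, res = 9+1 = 10; t=3
n=1: odd, res = 10+1 = 11; t=4
n=2: not odd, res = 11-1 = 10; t=6
n=9: odd, res = 10+9 = 19; t=7
n=6: not odd, res = 19-1 = 18; t=13
n=-2: not odd, res = 18-1 = 17; t=11
res-t = 17-11 = 6

6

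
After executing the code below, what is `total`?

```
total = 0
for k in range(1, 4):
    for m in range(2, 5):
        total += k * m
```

k=1,m=2: total = 0+2 = 2
k=1,m=3: total = 2+3 = 5
k=1,m=4: total = 5+4 = 9
k=2,m=2: total = 9+4 = 13
k=2,m=3: total = 13+6 = 19
k=2,m=4: total = 19+8 = 27
k=3,m=2: total = 27+6 = 33
k=3,m=3: total = 33+9 = 42
k=3,m=4: total = 42+12 = 54

54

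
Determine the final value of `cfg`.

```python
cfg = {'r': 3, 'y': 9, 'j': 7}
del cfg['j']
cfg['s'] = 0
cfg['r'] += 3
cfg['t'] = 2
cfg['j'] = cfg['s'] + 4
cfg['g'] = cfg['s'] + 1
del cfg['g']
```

del 'j' → {'r': 3, 'y': 9}
cfg['s'] = 0 → {'r': 3, 'y': 9, 's': 0}
cfg['r'] = 3+3 = 6 → {'r': 6, 'y': 9, 's': 0}
cfg['t'] = 2 → {'r': 6, 'y': 9, 's': 0, 't': 2}
cfg['j'] = cfg['s']+4 = 4 → {'r': 6, 'y': 9, 's': 0, 't': 2, 'j': 4}
cfg['g'] = cfg['s']+1 = 1 → {'r': 6, 'y': 9, 's': 0, 't': 2, 'j': 4, 'g': 1}
del 'g' → {'r': 6, 'y': 9, 's': 0, 't': 2, 'j': 4}

{'r': 6, 'y': 9, 's': 0, 't': 2, 'j': 4}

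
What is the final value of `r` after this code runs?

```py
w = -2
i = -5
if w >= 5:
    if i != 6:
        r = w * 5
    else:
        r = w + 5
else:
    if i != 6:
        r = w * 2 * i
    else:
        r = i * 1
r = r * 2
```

w=-2, i=-5
w >= 5 is False; i != 6 is True
→ r = w * 2 * i = 20
r = 20*2 = 40

40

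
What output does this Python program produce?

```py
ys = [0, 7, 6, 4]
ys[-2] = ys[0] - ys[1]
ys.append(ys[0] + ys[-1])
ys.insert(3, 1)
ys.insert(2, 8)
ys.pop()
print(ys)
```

[0, 7, 8, -7, 1, 4]

ys[-2] = ys[0]-ys[1] = 0-7 = -7 → [0, 7, -7, 4]
append ys[0]+ys[-1] = 0+4 = 4 → [0, 7, -7, 4, 4]
insert 1 at 3 → [0, 7, -7, 1, 4, 4]
insert 8 at 2 → [0, 7, 8, -7, 1, 4, 4]
pop() removes 4 → [0, 7, 8, -7, 1, 4]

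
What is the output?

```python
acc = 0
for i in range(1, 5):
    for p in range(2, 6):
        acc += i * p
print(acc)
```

140

i=1,p=2: acc = 0+2 = 2
i=1,p=3: acc = 2+3 = 5
i=1,p=4: acc = 5+4 = 9
i=1,p=5: acc = 9+5 = 14
i=2,p=2: acc = 14+4 = 18
i=2,p=3: acc = 18+6 = 24
i=2,p=4: acc = 24+8 = 32
i=2,p=5: acc = 32+10 = 42
i=3,p=2: acc = 42+6 = 48
i=3,p=3: acc = 48+9 = 57
i=3,p=4: acc = 57+12 = 69
i=3,p=5: acc = 69+15 = 84
i=4,p=2: acc = 84+8 = 92
i=4,p=3: acc = 92+12 = 104
i=4,p=4: acc = 104+16 = 120
i=4,p=5: acc = 120+20 = 140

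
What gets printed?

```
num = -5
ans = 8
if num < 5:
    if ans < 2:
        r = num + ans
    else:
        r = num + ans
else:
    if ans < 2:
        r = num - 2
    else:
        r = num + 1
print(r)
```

num=-5, ans=8
num < 5 is True; ans < 2 is False
→ r = num + ans = 3

3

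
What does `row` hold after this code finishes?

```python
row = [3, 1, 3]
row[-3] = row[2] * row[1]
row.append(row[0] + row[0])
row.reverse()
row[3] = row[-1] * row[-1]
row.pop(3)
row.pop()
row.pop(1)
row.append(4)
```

[6, 4]

row[-3] = row[2]*row[1] = 3*1 = 3 → [3, 1, 3]
append row[0]+row[0] = 3+3 = 6 → [3, 1, 3, 6]
reverse → [6, 3, 1, 3]
row[3] = row[-1]*row[-1] = 3*3 = 9 → [6, 3, 1, 9]
pop(3) removes 9 → [6, 3, 1]
pop() removes 1 → [6, 3]
pop(1) removes 3 → [6]
append 4 → [6, 4]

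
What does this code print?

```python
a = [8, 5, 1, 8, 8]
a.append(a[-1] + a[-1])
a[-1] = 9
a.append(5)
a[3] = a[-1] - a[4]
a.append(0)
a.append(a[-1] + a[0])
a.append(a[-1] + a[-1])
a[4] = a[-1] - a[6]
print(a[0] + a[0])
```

append a[-1]+a[-1] = 8+8 = 16 → [8, 5, 1, 8, 8, 16]
a[-1] = 9 → [8, 5, 1, 8, 8, 9]
append 5 → [8, 5, 1, 8, 8, 9, 5]
a[3] = a[-1]-a[4] = 5-8 = -3 → [8, 5, 1, -3, 8, 9, 5]
append 0 → [8, 5, 1, -3, 8, 9, 5, 0]
append a[-1]+a[0] = 0+8 = 8 → [8, 5, 1, -3, 8, 9, 5, 0, 8]
append a[-1]+a[-1] = 8+8 = 16 → [8, 5, 1, -3, 8, 9, 5, 0, 8, 16]
a[4] = a[-1]-a[6] = 16-5 = 11 → [8, 5, 1, -3, 11, 9, 5, 0, 8, 16]
a[0]+a[0] = 8+8 = 16

16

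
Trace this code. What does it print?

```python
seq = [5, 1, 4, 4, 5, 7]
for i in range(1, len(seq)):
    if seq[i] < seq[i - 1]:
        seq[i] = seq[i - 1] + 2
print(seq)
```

[5, 7, 9, 11, 13, 15]

i=1: 1<5, seq[1] = 5+2 = 7 → [5, 7, 4, 4, 5, 7]
i=2: 4<7, seq[2] = 7+2 = 9 → [5, 7, 9, 4, 5, 7]
i=3: 4<9, seq[3] = 9+2 = 11 → [5, 7, 9, 11, 5, 7]
i=4: 5<11, seq[4] = 11+2 = 13 → [5, 7, 9, 11, 13, 7]
i=5: 7<13, seq[5] = 13+2 = 15 → [5, 7, 9, 11, 13, 15]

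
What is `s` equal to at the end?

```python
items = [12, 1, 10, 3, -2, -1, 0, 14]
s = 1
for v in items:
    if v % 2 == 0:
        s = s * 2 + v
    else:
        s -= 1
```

v=12: even, s = 1*2+12 = 14
v=1: not even, s = 14-1 = 13
v=10: even, s = 13*2+10 = 36
v=3: not even, s = 36-1 = 35
v=-2: even, s = 35*2+(-2) = 68
v=-1: not even, s = 68-1 = 67
v=0: even, s = 67*2+0 = 134
v=14: even, s = 134*2+14 = 282

282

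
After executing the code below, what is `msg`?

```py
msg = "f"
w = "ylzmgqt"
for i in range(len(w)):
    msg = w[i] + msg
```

'tqgmzlyf'

i=0: prepend 'y' → 'yf'
i=1: prepend 'l' → 'lyf'
i=2: prepend 'z' → 'zlyf'
i=3: prepend 'm' → 'mzlyf'
i=4: prepend 'g' → 'gmzlyf'
i=5: prepend 'q' → 'qgmzlyf'
i=6: prepend 't' → 'tqgmzlyf'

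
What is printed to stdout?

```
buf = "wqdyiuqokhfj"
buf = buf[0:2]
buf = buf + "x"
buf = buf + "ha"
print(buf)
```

wqxha

slice [0:2] → 'wq'
+ 'x' → 'wqx'
+ 'ha' → 'wqxha'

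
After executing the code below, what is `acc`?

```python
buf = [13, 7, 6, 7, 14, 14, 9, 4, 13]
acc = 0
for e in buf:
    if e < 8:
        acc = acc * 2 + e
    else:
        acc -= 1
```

e=13: not <8, acc = 0-1 = -1
e=7: <8, acc = (-1)*2+7 = 5
e=6: <8, acc = 5*2+6 = 16
e=7: <8, acc = 16*2+7 = 39
e=14: not <8, acc = 39-1 = 38
e=14: not <8, acc = 38-1 = 37
e=9: not <8, acc = 37-1 = 36
e=4: <8, acc = 36*2+4 = 76
e=13: not <8, acc = 76-1 = 75

75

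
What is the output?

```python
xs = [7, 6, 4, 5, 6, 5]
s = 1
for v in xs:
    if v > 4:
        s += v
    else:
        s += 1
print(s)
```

v=7: >4, s = 1+7 = 8
v=6: >4, s = 8+6 = 14
v=4: not >4, s = 14+1 = 15
v=5: >4, s = 15+5 = 20
v=6: >4, s = 20+6 = 26
v=5: >4, s = 26+5 = 31

31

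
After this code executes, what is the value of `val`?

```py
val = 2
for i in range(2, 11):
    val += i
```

56

i=2: val = 2+2 = 4
i=3: val = 4+3 = 7
i=4: val = 7+4 = 11
i=5: val = 11+5 = 16
i=6: val = 16+6 = 22
i=7: val = 22+7 = 29
i=8: val = 29+8 = 37
i=9: val = 37+9 = 46
i=10: val = 46+10 = 56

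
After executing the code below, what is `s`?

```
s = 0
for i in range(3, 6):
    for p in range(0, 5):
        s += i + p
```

i=3,p=0: s = 0+3 = 3
i=3,p=1: s = 3+4 = 7
i=3,p=2: s = 7+5 = 12
i=3,p=3: s = 12+6 = 18
i=3,p=4: s = 18+7 = 25
i=4,p=0: s = 25+4 = 29
i=4,p=1: s = 29+5 = 34
i=4,p=2: s = 34+6 = 40
i=4,p=3: s = 40+7 = 47
i=4,p=4: s = 47+8 = 55
i=5,p=0: s = 55+5 = 60
i=5,p=1: s = 60+6 = 66
i=5,p=2: s = 66+7 = 73
i=5,p=3: s = 73+8 = 81
i=5,p=4: s = 81+9 = 90

90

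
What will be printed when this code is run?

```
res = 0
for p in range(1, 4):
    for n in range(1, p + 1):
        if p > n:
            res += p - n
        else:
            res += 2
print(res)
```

10

p=1,n=1: not 1>1, res = 0+2 = 2
p=2,n=1: 2>1, res = 2+1 = 3
p=2,n=2: not 2>2, res = 3+2 = 5
p=3,n=1: 3>1, res = 5+2 = 7
p=3,n=2: 3>2, res = 7+1 = 8
p=3,n=3: not 3>3, res = 8+2 = 10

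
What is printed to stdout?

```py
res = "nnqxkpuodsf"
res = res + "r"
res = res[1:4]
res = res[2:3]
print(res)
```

+ 'r' → 'nnqxkpuodsfr'
slice [1:4] → 'nqx'
slice [2:3] → 'x'

x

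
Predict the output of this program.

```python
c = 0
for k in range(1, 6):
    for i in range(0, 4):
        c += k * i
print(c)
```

90

k=1,i=0: c = 0+0 = 0
k=1,i=1: c = 0+1 = 1
k=1,i=2: c = 1+2 = 3
k=1,i=3: c = 3+3 = 6
k=2,i=0: c = 6+0 = 6
k=2,i=1: c = 6+2 = 8
k=2,i=2: c = 8+4 = 12
k=2,i=3: c = 12+6 = 18
k=3,i=0: c = 18+0 = 18
k=3,i=1: c = 18+3 = 21
k=3,i=2: c = 21+6 = 27
k=3,i=3: c = 27+9 = 36
k=4,i=0: c = 36+0 = 36
k=4,i=1: c = 36+4 = 40
k=4,i=2: c = 40+8 = 48
k=4,i=3: c = 48+12 = 60
k=5,i=0: c = 60+0 = 60
k=5,i=1: c = 60+5 = 65
k=5,i=2: c = 65+10 = 75
k=5,i=3: c = 75+15 = 90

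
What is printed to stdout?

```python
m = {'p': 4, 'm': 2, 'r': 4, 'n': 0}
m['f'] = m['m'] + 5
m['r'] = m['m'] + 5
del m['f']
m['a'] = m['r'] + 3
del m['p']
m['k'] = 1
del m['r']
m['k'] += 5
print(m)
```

m['f'] = m['m']+5 = 7 → {'p': 4, 'm': 2, 'r': 4, 'n': 0, 'f': 7}
m['r'] = m['m']+5 = 7 → {'p': 4, 'm': 2, 'r': 7, 'n': 0, 'f': 7}
del 'f' → {'p': 4, 'm': 2, 'r': 7, 'n': 0}
m['a'] = m['r']+3 = 10 → {'p': 4, 'm': 2, 'r': 7, 'n': 0, 'a': 10}
del 'p' → {'m': 2, 'r': 7, 'n': 0, 'a': 10}
m['k'] = 1 → {'m': 2, 'r': 7, 'n': 0, 'a': 10, 'k': 1}
del 'r' → {'m': 2, 'n': 0, 'a': 10, 'k': 1}
m['k'] = 1+5 = 6 → {'m': 2, 'n': 0, 'a': 10, 'k': 6}

{'m': 2, 'n': 0, 'a': 10, 'k': 6}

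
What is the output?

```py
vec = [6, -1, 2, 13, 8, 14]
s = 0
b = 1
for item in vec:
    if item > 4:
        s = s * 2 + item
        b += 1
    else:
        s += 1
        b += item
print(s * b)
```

item=6: >4, s = 0*2+6 = 6; b=2
item=-1: not >4, s = 6+1 = 7; b=1
item=2: not >4, s = 7+1 = 8; b=3
item=13: >4, s = 8*2+13 = 29; b=4
item=8: >4, s = 29*2+8 = 66; b=5
item=14: >4, s = 66*2+14 = 146; b=6
s*b = 146*6 = 876

876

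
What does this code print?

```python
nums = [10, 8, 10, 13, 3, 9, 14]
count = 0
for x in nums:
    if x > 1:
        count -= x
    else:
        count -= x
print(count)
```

-67

x=10: >1, count = 0-10 = -10
x=8: >1, count = (-10)-8 = -18
x=10: >1, count = (-18)-10 = -28
x=13: >1, count = (-28)-13 = -41
x=3: >1, count = (-41)-3 = -44
x=9: >1, count = (-44)-9 = -53
x=14: >1, count = (-53)-14 = -67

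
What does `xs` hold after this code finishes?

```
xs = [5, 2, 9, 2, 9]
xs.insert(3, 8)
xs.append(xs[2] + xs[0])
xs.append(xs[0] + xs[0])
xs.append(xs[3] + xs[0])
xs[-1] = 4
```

[5, 2, 9, 8, 2, 9, 14, 10, 4]

insert 8 at 3 → [5, 2, 9, 8, 2, 9]
append xs[2]+xs[0] = 9+5 = 14 → [5, 2, 9, 8, 2, 9, 14]
append xs[0]+xs[0] = 5+5 = 10 → [5, 2, 9, 8, 2, 9, 14, 10]
append xs[3]+xs[0] = 8+5 = 13 → [5, 2, 9, 8, 2, 9, 14, 10, 13]
xs[-1] = 4 → [5, 2, 9, 8, 2, 9, 14, 10, 4]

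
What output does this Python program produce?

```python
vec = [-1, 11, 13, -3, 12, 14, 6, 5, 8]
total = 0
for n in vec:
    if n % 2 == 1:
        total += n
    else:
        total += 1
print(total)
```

n=-1: odd, total = 0+(-1) = -1
n=11: odd, total = (-1)+11 = 10
n=13: odd, total = 10+13 = 23
n=-3: odd, total = 23+(-3) = 20
n=12: not odd, total = 20+1 = 21
n=14: not odd, total = 21+1 = 22
n=6: not odd, total = 22+1 = 23
n=5: odd, total = 23+5 = 28
n=8: not odd, total = 28+1 = 29

29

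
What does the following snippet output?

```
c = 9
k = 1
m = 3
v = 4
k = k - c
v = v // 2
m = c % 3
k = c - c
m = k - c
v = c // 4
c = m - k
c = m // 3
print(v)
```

2

k = 1-9 = -8
v = 4//2 = 2
m = 9%3 = 0
k = 9-9 = 0
m = 0-9 = -9
v = 9//4 = 2
c = (-9)-0 = -9
c = (-9)//3 = -3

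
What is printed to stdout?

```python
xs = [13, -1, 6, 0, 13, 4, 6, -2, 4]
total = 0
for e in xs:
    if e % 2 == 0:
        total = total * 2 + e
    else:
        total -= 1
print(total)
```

e=13: not even, total = 0-1 = -1
e=-1: not even, total = (-1)-1 = -2
e=6: even, total = (-2)*2+6 = 2
e=0: even, total = 2*2+0 = 4
e=13: not even, total = 4-1 = 3
e=4: even, total = 3*2+4 = 10
e=6: even, total = 10*2+6 = 26
e=-2: even, total = 26*2+(-2) = 50
e=4: even, total = 50*2+4 = 104

104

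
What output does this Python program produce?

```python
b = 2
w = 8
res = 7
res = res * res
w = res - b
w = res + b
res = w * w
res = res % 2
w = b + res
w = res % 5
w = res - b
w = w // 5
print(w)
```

-1

res = 7*7 = 49
w = 49-2 = 47
w = 49+2 = 51
res = 51*51 = 2601
res = 2601%2 = 1
w = 2+1 = 3
w = 1%5 = 1
w = 1-2 = -1
w = (-1)//5 = -1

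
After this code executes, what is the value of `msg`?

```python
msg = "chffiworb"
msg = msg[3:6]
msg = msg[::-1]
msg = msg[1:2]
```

slice [3:6] → 'fiw'
reverse → 'wif'
slice [1:2] → 'i'

'i'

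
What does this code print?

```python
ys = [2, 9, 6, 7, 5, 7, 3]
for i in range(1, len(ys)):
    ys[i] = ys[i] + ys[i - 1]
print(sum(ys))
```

158

i=1: ys[1] = 9+2 = 11 → [2, 11, 6, 7, 5, 7, 3]
i=2: ys[2] = 6+11 = 17 → [2, 11, 17, 7, 5, 7, 3]
i=3: ys[3] = 7+17 = 24 → [2, 11, 17, 24, 5, 7, 3]
i=4: ys[4] = 5+24 = 29 → [2, 11, 17, 24, 29, 7, 3]
i=5: ys[5] = 7+29 = 36 → [2, 11, 17, 24, 29, 36, 3]
i=6: ys[6] = 3+36 = 39 → [2, 11, 17, 24, 29, 36, 39]
sum = 158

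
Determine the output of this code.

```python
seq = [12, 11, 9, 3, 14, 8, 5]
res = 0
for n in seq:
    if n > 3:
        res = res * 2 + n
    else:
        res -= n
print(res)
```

685

n=12: >3, res = 0*2+12 = 12
n=11: >3, res = 12*2+11 = 35
n=9: >3, res = 35*2+9 = 79
n=3: not >3, res = 79-3 = 76
n=14: >3, res = 76*2+14 = 166
n=8: >3, res = 166*2+8 = 340
n=5: >3, res = 340*2+5 = 685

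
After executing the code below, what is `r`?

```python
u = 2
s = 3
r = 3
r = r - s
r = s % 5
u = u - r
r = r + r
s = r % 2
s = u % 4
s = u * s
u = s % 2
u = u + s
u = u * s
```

r = 3-3 = 0
r = 3%5 = 3
u = 2-3 = -1
r = 3+3 = 6
s = 6%2 = 0
s = (-1)%4 = 3
s = (-1)*3 = -3
u = (-3)%2 = 1
u = 1+(-3) = -2
u = (-2)*(-3) = 6

6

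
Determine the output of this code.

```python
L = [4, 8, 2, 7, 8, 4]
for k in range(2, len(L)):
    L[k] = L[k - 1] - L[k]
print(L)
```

[4, 8, 6, -1, -9, -13]

k=2: L[2] = 8-2 = 6 → [4, 8, 6, 7, 8, 4]
k=3: L[3] = 6-7 = -1 → [4, 8, 6, -1, 8, 4]
k=4: L[4] = (-1)-8 = -9 → [4, 8, 6, -1, -9, 4]
k=5: L[5] = (-9)-4 = -13 → [4, 8, 6, -1, -9, -13]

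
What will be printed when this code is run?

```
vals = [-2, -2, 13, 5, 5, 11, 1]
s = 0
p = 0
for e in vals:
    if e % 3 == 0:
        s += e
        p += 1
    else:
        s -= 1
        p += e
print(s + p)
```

24

e=-2: not %3==0, s = 0-1 = -1; p=-2
e=-2: not %3==0, s = (-1)-1 = -2; p=-4
e=13: not %3==0, s = (-2)-1 = -3; p=9
e=5: not %3==0, s = (-3)-1 = -4; p=14
e=5: not %3==0, s = (-4)-1 = -5; p=19
e=11: not %3==0, s = (-5)-1 = -6; p=30
e=1: not %3==0, s = (-6)-1 = -7; p=31
s+p = (-7)+31 = 24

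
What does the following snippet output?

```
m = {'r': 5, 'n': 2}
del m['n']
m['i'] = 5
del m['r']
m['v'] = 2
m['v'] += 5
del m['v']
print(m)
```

{'i': 5}

del 'n' → {'r': 5}
m['i'] = 5 → {'r': 5, 'i': 5}
del 'r' → {'i': 5}
m['v'] = 2 → {'i': 5, 'v': 2}
m['v'] = 2+5 = 7 → {'i': 5, 'v': 7}
del 'v' → {'i': 5}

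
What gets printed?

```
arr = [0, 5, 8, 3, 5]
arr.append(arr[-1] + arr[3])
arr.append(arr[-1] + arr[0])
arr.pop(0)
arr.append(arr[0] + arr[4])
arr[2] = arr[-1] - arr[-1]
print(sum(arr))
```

append arr[-1]+arr[3] = 5+3 = 8 → [0, 5, 8, 3, 5, 8]
append arr[-1]+arr[0] = 8+0 = 8 → [0, 5, 8, 3, 5, 8, 8]
pop(0) removes 0 → [5, 8, 3, 5, 8, 8]
append arr[0]+arr[4] = 5+8 = 13 → [5, 8, 3, 5, 8, 8, 13]
arr[2] = arr[-1]-arr[-1] = 13-13 = 0 → [5, 8, 0, 5, 8, 8, 13]
sum = 47

47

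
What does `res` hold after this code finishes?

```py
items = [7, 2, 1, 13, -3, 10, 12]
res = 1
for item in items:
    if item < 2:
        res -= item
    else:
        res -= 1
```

-2

item=7: not <2, res = 1-1 = 0
item=2: not <2, res = 0-1 = -1
item=1: <2, res = (-1)-1 = -2
item=13: not <2, res = (-2)-1 = -3
item=-3: <2, res = (-3)-(-3) = 0
item=10: not <2, res = 0-1 = -1
item=12: not <2, res = (-1)-1 = -2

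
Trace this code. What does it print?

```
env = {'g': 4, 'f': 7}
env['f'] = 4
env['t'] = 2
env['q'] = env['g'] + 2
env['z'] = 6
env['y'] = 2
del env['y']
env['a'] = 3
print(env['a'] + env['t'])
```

env['f'] = 4 → {'g': 4, 'f': 4}
env['t'] = 2 → {'g': 4, 'f': 4, 't': 2}
env['q'] = env['g']+2 = 6 → {'g': 4, 'f': 4, 't': 2, 'q': 6}
env['z'] = 6 → {'g': 4, 'f': 4, 't': 2, 'q': 6, 'z': 6}
env['y'] = 2 → {'g': 4, 'f': 4, 't': 2, 'q': 6, 'z': 6, 'y': 2}
del 'y' → {'g': 4, 'f': 4, 't': 2, 'q': 6, 'z': 6}
env['a'] = 3 → {'g': 4, 'f': 4, 't': 2, 'q': 6, 'z': 6, 'a': 3}
env['a']+env['t'] = 3+2 = 5

5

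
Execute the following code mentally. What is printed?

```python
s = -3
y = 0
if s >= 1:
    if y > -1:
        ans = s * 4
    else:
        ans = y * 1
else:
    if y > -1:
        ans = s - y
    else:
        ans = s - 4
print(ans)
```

-3

s=-3, y=0
s >= 1 is False; y > -1 is True
→ ans = s - y = -3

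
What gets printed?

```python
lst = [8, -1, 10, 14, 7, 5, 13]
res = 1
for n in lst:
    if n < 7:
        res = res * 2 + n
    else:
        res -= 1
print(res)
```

n=8: not <7, res = 1-1 = 0
n=-1: <7, res = 0*2+(-1) = -1
n=10: not <7, res = (-1)-1 = -2
n=14: not <7, res = (-2)-1 = -3
n=7: not <7, res = (-3)-1 = -4
n=5: <7, res = (-4)*2+5 = -3
n=13: not <7, res = (-3)-1 = -4

-4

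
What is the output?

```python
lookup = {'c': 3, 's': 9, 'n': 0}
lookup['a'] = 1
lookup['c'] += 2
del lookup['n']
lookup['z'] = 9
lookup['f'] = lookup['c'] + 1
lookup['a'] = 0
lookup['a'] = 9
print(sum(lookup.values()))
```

38

lookup['a'] = 1 → {'c': 3, 's': 9, 'n': 0, 'a': 1}
lookup['c'] = 3+2 = 5 → {'c': 5, 's': 9, 'n': 0, 'a': 1}
del 'n' → {'c': 5, 's': 9, 'a': 1}
lookup['z'] = 9 → {'c': 5, 's': 9, 'a': 1, 'z': 9}
lookup['f'] = lookup['c']+1 = 6 → {'c': 5, 's': 9, 'a': 1, 'z': 9, 'f': 6}
lookup['a'] = 0 → {'c': 5, 's': 9, 'a': 0, 'z': 9, 'f': 6}
lookup['a'] = 9 → {'c': 5, 's': 9, 'a': 9, 'z': 9, 'f': 6}
sum of values = 38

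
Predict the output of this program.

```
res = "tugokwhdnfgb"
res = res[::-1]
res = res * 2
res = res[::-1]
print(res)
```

tugokwhdnfgbtugokwhdnfgb

reverse → 'bgfndhwkogut'
repeat ×2 → 'bgfndhwkogutbgfndhwkogut'
reverse → 'tugokwhdnfgbtugokwhdnfgb'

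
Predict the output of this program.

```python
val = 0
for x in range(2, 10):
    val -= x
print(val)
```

x=2: val = 0-2 = -2
x=3: val = (-2)-3 = -5
x=4: val = (-5)-4 = -9
x=5: val = (-9)-5 = -14
x=6: val = (-14)-6 = -20
x=7: val = (-20)-7 = -27
x=8: val = (-27)-8 = -35
x=9: val = (-35)-9 = -44

-44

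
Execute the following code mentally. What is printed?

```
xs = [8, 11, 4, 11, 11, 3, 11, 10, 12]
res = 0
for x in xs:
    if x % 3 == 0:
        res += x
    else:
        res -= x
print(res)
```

x=8: not %3==0, res = 0-8 = -8
x=11: not %3==0, res = (-8)-11 = -19
x=4: not %3==0, res = (-19)-4 = -23
x=11: not %3==0, res = (-23)-11 = -34
x=11: not %3==0, res = (-34)-11 = -45
x=3: %3==0, res = (-45)+3 = -42
x=11: not %3==0, res = (-42)-11 = -53
x=10: not %3==0, res = (-53)-10 = -63
x=12: %3==0, res = (-63)+12 = -51

-51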